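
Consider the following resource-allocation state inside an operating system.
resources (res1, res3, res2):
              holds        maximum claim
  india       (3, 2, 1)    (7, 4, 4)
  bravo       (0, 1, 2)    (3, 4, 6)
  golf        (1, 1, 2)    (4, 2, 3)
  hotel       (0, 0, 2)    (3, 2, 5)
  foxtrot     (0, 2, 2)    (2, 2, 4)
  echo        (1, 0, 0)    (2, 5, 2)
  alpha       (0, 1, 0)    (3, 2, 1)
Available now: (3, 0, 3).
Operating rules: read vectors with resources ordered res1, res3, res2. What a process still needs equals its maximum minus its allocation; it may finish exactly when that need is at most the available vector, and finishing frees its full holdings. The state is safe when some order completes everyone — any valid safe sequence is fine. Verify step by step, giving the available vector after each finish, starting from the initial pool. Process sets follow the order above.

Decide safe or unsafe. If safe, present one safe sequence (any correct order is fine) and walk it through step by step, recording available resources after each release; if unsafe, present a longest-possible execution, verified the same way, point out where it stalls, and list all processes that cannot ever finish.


The state is SAFE; one workable sequence: foxtrot, golf, bravo, alpha, hotel, india, echo.
Key observation: at golf the run first touches a limit — (3, 1, 1) against (3, 2, 5), exact on a resource it actually requests.
Step-by-step check:
  pool = (3, 0, 3)
  run foxtrot (needs (2, 0, 2), free (3, 0, 3)); after release of (0, 2, 2) the pool is (3, 2, 5)
  run golf (needs (3, 1, 1), free (3, 2, 5)); after release of (1, 1, 2) the pool is (4, 3, 7)
  run bravo (needs (3, 3, 4), free (4, 3, 7)); after release of (0, 1, 2) the pool is (4, 4, 9)
  run alpha (needs (3, 1, 1), free (4, 4, 9)); after release of (0, 1, 0) the pool is (4, 5, 9)
  run hotel (needs (3, 2, 3), free (4, 5, 9)); after release of (0, 0, 2) the pool is (4, 5, 11)
  run india (needs (4, 2, 3), free (4, 5, 11)); after release of (3, 2, 1) the pool is (7, 7, 12)
  run echo (needs (1, 5, 2), free (7, 7, 12)); after release of (1, 0, 0) the pool is (8, 7, 12)


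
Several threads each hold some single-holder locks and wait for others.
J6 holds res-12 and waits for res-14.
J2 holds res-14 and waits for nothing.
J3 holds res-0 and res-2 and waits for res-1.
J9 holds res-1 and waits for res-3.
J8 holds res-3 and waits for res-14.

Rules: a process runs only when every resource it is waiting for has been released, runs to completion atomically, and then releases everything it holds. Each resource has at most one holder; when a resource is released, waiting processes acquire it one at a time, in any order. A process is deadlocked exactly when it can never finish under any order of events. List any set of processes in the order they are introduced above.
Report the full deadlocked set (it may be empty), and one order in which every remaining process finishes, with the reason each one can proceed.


The deadlocked set is empty.
Key observation: although several processes wait, no cycle exists — each chain bottoms out at a free runner.
One completion order for the rest: J2, J6, J8, J9, J3.
Verifying each step:
  J2 waits on nothing -> runs at once and releases res-14
  J6 waits on res-14 — all released -> runs and releases res-12
  J8 waits on res-14 — all released -> runs and releases res-3
  J9 waits on res-3 — all released -> runs and releases res-1
  J3 waits on res-1 — all released -> runs and releases res-0 and res-2


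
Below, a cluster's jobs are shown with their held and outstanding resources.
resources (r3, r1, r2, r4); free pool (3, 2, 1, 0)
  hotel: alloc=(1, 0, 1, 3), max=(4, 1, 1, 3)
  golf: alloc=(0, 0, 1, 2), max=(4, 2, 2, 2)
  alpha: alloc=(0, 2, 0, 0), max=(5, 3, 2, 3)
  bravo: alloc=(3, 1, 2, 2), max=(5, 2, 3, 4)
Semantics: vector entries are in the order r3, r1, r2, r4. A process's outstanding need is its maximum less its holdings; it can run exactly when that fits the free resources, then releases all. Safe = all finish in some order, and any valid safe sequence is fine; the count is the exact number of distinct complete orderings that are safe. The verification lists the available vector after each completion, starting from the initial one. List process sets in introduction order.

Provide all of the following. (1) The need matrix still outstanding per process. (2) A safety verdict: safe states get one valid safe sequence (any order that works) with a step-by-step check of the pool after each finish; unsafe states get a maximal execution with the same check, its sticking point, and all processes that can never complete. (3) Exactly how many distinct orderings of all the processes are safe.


(1) Outstanding need per process (order r3, r1, r2, r4):
  hotel: (3, 1, 0, 0)
  golf: (4, 2, 1, 0)
  alpha: (5, 1, 2, 3)
  bravo: (2, 1, 1, 2)
(2) SAFE — a valid safe sequence is hotel, bravo, golf, alpha.
Key observation: the order's first zero-slack moment is hotel ((3, 1, 0, 0) needed, (3, 2, 1, 0) free — a requested resource with nothing to spare).
Step-by-step check:
  pool = (3, 2, 1, 0)
  hotel needs (3, 1, 0, 0) <= (3, 2, 1, 0) -> finishes; pool += (1, 0, 1, 3) = (4, 2, 2, 3)
  bravo needs (2, 1, 1, 2) <= (4, 2, 2, 3) -> finishes; pool += (3, 1, 2, 2) = (7, 3, 4, 5)
  golf needs (4, 2, 1, 0) <= (7, 3, 4, 5) -> finishes; pool += (0, 0, 1, 2) = (7, 3, 5, 7)
  alpha needs (5, 1, 2, 3) <= (7, 3, 5, 7) -> finishes; pool += (0, 2, 0, 0) = (7, 5, 5, 7)
(3) Exactly 3 of the possible complete orderings are safe sequences.


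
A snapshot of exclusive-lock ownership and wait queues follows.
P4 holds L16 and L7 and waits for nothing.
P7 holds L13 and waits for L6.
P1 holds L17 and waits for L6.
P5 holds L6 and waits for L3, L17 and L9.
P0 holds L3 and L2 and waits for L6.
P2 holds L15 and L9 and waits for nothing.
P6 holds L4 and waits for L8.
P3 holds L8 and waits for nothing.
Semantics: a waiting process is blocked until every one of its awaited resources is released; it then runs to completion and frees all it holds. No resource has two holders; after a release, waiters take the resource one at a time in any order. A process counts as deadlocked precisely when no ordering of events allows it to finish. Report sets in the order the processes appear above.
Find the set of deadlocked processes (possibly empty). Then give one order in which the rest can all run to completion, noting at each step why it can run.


Deadlocked set: P7, P1, P5 and P0.
Key observation: the wait chain closes on itself along P5 -> P1 -> P5; P0 is caught in further circular waits and P7 waits into the deadlock from upstream.
One completion order for the rest: P3, P2, P6, P4.
Step-by-step check:
  P3 waits on nothing -> runs at once and releases L8
  P2 waits on nothing -> runs at once and releases L15 and L9
  run P6 (all its waits — L8 — are resolved); releases L4
  P4 waits on nothing -> runs at once and releases L16 and L7


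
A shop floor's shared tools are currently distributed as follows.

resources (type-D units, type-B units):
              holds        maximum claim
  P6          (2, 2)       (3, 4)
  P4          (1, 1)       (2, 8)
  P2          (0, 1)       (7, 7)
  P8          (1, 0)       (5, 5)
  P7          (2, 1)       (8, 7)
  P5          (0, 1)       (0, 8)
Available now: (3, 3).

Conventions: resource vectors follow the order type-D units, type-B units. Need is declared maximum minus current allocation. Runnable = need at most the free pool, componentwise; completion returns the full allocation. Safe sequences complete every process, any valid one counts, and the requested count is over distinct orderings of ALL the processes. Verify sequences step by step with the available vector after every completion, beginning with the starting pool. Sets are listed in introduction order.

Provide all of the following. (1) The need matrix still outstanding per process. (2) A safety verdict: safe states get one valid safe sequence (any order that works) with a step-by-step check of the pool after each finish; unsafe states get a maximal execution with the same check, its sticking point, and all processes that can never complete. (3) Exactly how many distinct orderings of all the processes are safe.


(1) Outstanding need per process (order type-D units, type-B units):
  P6: (1, 2)
  P4: (1, 7)
  P2: (7, 6)
  P8: (4, 5)
  P7: (6, 6)
  P5: (0, 7)
(2) UNSAFE — no complete ordering exists.
Key observation: type-B units is the bottleneck — with P6, P8 done the pool holds (6, 5), short of every remaining need.
The run P6, P8 cannot be extended any further. Check, step by step:
  pool = (3, 3)
  P6 needs (1, 2) <= (3, 3) -> finishes; pool += (2, 2) = (5, 5)
  P8 needs (4, 5) <= (5, 5) -> finishes; pool += (1, 0) = (6, 5)
  P4 still needs (1, 7) but only (6, 5) is free — short on type-B units
  P2 still needs (7, 6) but only (6, 5) is free — short on type-D units and type-B units
  P7 still needs (6, 6) but only (6, 5) is free — short on type-B units
  P5 still needs (0, 7) but only (6, 5) is free — short on type-B units
Permanently blocked: P4, P2, P7 and P5.
(3) Exactly 0 of the possible complete orderings are safe sequences.


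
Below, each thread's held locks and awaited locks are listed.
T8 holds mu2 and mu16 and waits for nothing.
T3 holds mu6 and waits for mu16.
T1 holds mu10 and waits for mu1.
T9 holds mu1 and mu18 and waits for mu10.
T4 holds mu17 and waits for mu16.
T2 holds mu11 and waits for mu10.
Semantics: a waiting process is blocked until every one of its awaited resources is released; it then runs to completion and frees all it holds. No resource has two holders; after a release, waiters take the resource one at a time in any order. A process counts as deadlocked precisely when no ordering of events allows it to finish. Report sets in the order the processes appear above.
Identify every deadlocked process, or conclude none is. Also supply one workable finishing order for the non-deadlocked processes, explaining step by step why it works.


Deadlocked: T1, T9 and T2.
Key observation: the loop T1 -> T9 -> T1 blocks itself forever; T2 waits into the deadlock from upstream.
The rest can finish in the order T8, T3, T4.
Check, step by step:
  run T8 (it waits on nothing); releases mu2 and mu16
  run T3 (all its waits — mu16 — are resolved); releases mu6
  run T4 (all its waits — mu16 — are resolved); releases mu17


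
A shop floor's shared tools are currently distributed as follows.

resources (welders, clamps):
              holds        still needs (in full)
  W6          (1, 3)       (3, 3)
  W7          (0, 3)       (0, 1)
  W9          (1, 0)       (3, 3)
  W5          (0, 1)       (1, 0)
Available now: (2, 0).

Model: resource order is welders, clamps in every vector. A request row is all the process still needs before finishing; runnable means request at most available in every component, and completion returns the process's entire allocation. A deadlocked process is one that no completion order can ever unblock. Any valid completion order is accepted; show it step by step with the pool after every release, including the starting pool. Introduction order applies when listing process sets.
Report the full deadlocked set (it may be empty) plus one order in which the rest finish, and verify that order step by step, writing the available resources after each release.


Deadlocked set: W6 and W9.
Key observation: once W5, W7 finish, the pool peaks at (2, 4) — and every remaining process still needs more welders than that.
One completion order for the rest: W5, W7. Walking it through:
  pool = (2, 0)
  W5 needs (1, 0) <= (2, 0) -> finishes; pool += (0, 1) = (2, 1)
  W7 needs (0, 1) <= (2, 1) -> finishes; pool += (0, 3) = (2, 4)
None of the blocked processes ever fits:
  W6 cannot run: need (3, 3) vs free (2, 4) (insufficient welders)
  W9 cannot run: need (3, 3) vs free (2, 4) (insufficient welders)


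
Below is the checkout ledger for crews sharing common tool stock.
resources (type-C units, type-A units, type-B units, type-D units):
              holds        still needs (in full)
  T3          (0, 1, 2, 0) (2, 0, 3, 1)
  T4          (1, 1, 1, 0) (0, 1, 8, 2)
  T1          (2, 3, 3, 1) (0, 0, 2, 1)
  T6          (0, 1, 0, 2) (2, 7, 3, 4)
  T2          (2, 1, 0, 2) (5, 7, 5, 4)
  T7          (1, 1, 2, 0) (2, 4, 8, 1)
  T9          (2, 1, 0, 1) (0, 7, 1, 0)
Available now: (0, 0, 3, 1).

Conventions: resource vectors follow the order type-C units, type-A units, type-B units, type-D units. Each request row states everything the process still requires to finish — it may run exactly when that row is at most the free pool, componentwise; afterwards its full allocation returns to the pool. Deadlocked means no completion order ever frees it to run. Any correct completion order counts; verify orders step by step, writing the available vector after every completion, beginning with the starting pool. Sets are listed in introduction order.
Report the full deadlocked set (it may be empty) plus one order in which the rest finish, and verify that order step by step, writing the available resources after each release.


The deadlocked set is T6, T2 and T9.
Key observation: the pool after T1, T3, T7, T4 is (4, 6, 11, 2); every surviving request exceeds it in type-A units, so progress ends there.
The rest can finish in the order T1, T3, T7, T4. Check, step by step:
  pool = (0, 0, 3, 1)
  run T1 (needs (0, 0, 2, 1), free (0, 0, 3, 1)); after release of (2, 3, 3, 1) the pool is (2, 3, 6, 2)
  run T3 (needs (2, 0, 3, 1), free (2, 3, 6, 2)); after release of (0, 1, 2, 0) the pool is (2, 4, 8, 2)
  run T7 (needs (2, 4, 8, 1), free (2, 4, 8, 2)); after release of (1, 1, 2, 0) the pool is (3, 5, 10, 2)
  run T4 (needs (0, 1, 8, 2), free (3, 5, 10, 2)); after release of (1, 1, 1, 0) the pool is (4, 6, 11, 2)
The stuck group stays short no matter what:
  T6 cannot run: need (2, 7, 3, 4) vs free (4, 6, 11, 2) (insufficient type-A units and type-D units)
  T2 cannot run: need (5, 7, 5, 4) vs free (4, 6, 11, 2) (insufficient type-C units, type-A units and type-D units)
  T9 cannot run: need (0, 7, 1, 0) vs free (4, 6, 11, 2) (insufficient type-A units)


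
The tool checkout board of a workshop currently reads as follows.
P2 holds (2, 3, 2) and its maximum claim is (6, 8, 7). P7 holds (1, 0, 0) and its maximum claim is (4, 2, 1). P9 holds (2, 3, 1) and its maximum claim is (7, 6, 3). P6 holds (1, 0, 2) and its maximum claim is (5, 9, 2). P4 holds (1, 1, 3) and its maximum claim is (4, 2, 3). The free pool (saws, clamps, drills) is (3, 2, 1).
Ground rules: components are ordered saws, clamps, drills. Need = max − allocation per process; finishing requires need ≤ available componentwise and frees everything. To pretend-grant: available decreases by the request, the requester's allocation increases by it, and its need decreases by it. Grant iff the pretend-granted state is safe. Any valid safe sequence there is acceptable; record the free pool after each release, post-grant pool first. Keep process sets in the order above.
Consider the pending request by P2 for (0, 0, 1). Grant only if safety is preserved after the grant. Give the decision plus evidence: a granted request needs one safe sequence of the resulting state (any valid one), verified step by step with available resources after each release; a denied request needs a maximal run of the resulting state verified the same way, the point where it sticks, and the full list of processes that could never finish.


GRANT. The post-grant state is safe; one safe sequence: P4, P7, P9, P2, P6.
Key observation: the grant leaves (3, 2, 0) free — enough for P4, whose release restarts the cascade.
Step-by-step check of the post-grant state:
  pool = (3, 2, 0)
  P4 needs (3, 1, 0) <= (3, 2, 0) -> finishes; pool += (1, 1, 3) = (4, 3, 3)
  P7 needs (3, 2, 1) <= (4, 3, 3) -> finishes; pool += (1, 0, 0) = (5, 3, 3)
  P9 needs (5, 3, 2) <= (5, 3, 3) -> finishes; pool += (2, 3, 1) = (7, 6, 4)
  P2 needs (4, 5, 4) <= (7, 6, 4) -> finishes; pool += (2, 3, 3) = (9, 9, 7)
  P6 needs (4, 9, 0) <= (9, 9, 7) -> finishes; pool += (1, 0, 2) = (10, 9, 9)


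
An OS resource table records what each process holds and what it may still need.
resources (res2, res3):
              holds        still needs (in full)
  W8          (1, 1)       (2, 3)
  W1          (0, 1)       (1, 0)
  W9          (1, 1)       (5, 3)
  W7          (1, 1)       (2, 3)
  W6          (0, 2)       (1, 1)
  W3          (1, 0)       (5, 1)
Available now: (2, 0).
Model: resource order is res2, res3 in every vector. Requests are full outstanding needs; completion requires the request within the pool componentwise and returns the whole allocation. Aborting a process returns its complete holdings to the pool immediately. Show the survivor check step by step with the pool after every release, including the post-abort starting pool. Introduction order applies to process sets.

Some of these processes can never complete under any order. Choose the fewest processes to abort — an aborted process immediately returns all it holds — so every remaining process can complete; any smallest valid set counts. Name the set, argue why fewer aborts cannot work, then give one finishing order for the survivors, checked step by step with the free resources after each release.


Minimum abort set: W9.
Key observation: W3 had no path to completion before; after the abort of W9 ((1, 1) returned), step 4 is where it fits.
No smaller set exists: with zero aborts the deadlock remains.
Survivors finish in the order: W6, W7, W8, W3, W1. Walking it through (pool after the aborts first):
  pool = (3, 1)
  run W6 (needs (1, 1), free (3, 1)); after release of (0, 2) the pool is (3, 3)
  run W7 (needs (2, 3), free (3, 3)); after release of (1, 1) the pool is (4, 4)
  run W8 (needs (2, 3), free (4, 4)); after release of (1, 1) the pool is (5, 5)
  run W3 (needs (5, 1), free (5, 5)); after release of (1, 0) the pool is (6, 5)
  run W1 (needs (1, 0), free (6, 5)); after release of (0, 1) the pool is (6, 6)


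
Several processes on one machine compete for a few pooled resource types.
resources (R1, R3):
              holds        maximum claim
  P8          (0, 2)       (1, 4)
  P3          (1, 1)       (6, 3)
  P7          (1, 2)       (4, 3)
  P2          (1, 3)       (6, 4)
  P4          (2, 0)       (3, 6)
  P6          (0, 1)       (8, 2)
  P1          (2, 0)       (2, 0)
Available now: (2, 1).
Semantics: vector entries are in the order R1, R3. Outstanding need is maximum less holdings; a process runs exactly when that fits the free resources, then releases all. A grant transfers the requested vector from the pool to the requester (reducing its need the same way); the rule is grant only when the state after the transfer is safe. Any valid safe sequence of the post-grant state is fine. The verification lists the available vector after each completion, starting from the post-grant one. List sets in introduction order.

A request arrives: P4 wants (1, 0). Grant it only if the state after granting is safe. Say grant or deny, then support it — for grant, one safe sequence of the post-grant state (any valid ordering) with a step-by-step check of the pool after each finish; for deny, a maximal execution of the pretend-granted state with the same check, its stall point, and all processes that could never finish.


DENY: after the grant no complete ordering would exist.
Key observation: after P1, P7, P8 the pool peaks at (4, 5), and each blocked process is short somewhere: P3 on R1; P2 on R1; P4 on R3; P6 on R1.
Pretend the grant happened; the run P1, P7, P8 goes as far as possible. Walking it through:
  pool = (1, 1)
  run P1 (needs (0, 0), free (1, 1)); after release of (2, 0) the pool is (3, 1)
  run P7 (needs (3, 1), free (3, 1)); after release of (1, 2) the pool is (4, 3)
  run P8 (needs (1, 2), free (4, 3)); after release of (0, 2) the pool is (4, 5)
  P3 cannot run: need (5, 2) vs free (4, 5) (insufficient R1)
  P2 cannot run: need (5, 1) vs free (4, 5) (insufficient R1)
  P4 cannot run: need (0, 6) vs free (4, 5) (insufficient R3)
  P6 cannot run: need (8, 1) vs free (4, 5) (insufficient R1)
Post-grant, the permanently blocked set is P3, P2, P4 and P6.


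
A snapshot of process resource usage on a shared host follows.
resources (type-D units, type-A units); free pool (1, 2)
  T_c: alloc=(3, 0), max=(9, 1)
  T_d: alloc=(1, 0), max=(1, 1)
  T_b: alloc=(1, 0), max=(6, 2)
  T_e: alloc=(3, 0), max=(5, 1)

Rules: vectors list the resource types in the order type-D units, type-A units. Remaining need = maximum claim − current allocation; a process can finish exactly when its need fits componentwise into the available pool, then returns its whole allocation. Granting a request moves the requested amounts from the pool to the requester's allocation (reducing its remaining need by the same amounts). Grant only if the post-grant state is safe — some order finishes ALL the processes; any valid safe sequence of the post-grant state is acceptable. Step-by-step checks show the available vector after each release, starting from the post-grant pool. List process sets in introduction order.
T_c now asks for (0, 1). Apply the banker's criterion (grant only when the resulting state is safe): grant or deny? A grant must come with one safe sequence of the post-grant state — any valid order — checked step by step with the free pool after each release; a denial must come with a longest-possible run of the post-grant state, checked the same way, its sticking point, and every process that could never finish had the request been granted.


DENY. Granting would leave the state unsafe.
Key observation: after T_d, T_e the pool peaks at (5, 1), and each blocked process is short somewhere: T_c on type-D units; T_b on type-A units.
On the post-grant state, T_d, T_e is a maximal run — nothing extends it. Verifying each step:
  pool = (1, 1)
  T_d: need (0, 1) fits (1, 1); releases (1, 0), pool now (2, 1)
  T_e: need (2, 1) fits (2, 1); releases (3, 0), pool now (5, 1)
  T_c cannot run: need (6, 0) vs free (5, 1) (insufficient type-D units)
  T_b cannot run: need (5, 2) vs free (5, 1) (insufficient type-A units)
Post-grant, the permanently blocked set is T_c and T_b.


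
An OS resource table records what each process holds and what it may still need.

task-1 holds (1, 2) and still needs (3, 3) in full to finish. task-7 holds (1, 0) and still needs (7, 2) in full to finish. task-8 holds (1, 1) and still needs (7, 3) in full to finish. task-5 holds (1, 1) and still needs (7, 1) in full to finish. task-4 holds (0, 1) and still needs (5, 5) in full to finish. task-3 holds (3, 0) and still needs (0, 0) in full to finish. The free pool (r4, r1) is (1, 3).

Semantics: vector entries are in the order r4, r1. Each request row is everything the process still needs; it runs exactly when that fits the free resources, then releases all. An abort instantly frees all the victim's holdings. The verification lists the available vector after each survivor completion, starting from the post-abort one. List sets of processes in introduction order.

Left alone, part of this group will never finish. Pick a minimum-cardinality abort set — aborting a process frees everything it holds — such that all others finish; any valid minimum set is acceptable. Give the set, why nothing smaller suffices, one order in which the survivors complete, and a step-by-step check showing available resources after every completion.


The answer: abort task-7 and task-8.
Key observation: no ordering could ever have run task-5 before the abort of task-7 and task-8; with (2, 1) back in the pool it fits at step 3.
Minimality, checking each single-abort alternative: task-1 alone leaves task-7 blocked (short on r4); task-7 alone leaves task-8 blocked (short on r4); task-8 alone leaves task-7 blocked (short on r4); task-5 alone leaves task-7 blocked (short on r4); task-4 alone leaves task-7 blocked (short on r4); task-3 alone leaves task-7 blocked (short on r4).
One survivor order: task-3, task-1, task-5, task-4. Step-by-step check (post-abort pool first):
  pool = (3, 4)
  task-3: need (0, 0) fits (3, 4); releases (3, 0), pool now (6, 4)
  task-1: need (3, 3) fits (6, 4); releases (1, 2), pool now (7, 6)
  task-5: need (7, 1) fits (7, 6); releases (1, 1), pool now (8, 7)
  task-4: need (5, 5) fits (8, 7); releases (0, 1), pool now (8, 8)


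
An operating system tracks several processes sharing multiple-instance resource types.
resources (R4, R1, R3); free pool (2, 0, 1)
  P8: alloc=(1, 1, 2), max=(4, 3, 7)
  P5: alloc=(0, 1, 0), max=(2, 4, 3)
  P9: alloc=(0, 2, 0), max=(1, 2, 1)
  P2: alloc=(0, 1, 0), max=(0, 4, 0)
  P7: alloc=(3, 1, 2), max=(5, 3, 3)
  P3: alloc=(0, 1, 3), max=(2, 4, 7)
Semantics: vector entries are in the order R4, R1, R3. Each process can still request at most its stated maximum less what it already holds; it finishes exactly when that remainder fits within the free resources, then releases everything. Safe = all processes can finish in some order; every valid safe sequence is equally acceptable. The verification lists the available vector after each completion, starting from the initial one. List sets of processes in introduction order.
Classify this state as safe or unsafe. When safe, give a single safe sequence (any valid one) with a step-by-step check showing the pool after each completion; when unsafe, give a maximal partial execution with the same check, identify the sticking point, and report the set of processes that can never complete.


UNSAFE — no complete ordering exists.
Key observation: R3 is the bottleneck — with P9, P7, P5, P2 done the pool holds (5, 5, 3), short of every remaining need.
Going as far as possible: P9, P7, P5, P2; after that, nothing fits. Walking it through:
  pool = (2, 0, 1)
  P9: need (1, 0, 1) fits (2, 0, 1); releases (0, 2, 0), pool now (2, 2, 1)
  P7: need (2, 2, 1) fits (2, 2, 1); releases (3, 1, 2), pool now (5, 3, 3)
  P5: need (2, 3, 3) fits (5, 3, 3); releases (0, 1, 0), pool now (5, 4, 3)
  P2: need (0, 3, 0) fits (5, 4, 3); releases (0, 1, 0), pool now (5, 5, 3)
  P8 cannot run: need (3, 2, 5) vs free (5, 5, 3) (insufficient R3)
  P3 cannot run: need (2, 3, 4) vs free (5, 5, 3) (insufficient R3)
Never able to finish: P8 and P3.


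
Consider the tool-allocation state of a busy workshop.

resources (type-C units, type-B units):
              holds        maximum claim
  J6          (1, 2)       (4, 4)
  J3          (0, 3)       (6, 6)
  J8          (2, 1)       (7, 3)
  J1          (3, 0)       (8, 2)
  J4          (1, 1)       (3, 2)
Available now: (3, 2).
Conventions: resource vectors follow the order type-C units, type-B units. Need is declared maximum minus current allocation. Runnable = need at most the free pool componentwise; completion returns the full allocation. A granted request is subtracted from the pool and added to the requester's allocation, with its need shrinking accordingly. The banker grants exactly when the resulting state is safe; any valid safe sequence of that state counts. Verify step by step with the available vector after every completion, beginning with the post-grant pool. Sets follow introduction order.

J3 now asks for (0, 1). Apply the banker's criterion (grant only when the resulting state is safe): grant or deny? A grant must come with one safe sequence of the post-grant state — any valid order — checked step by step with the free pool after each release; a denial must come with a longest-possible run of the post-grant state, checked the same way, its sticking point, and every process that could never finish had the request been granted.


GRANT — the state after the grant stays safe, e.g. via J4, J6, J1, J8, J3.
Key observation: the grant leaves (3, 1) free — enough for J4, whose release restarts the cascade.
Verifying the post-grant state step by step:
  pool = (3, 1)
  J4: need (2, 1) fits (3, 1); releases (1, 1), pool now (4, 2)
  J6: need (3, 2) fits (4, 2); releases (1, 2), pool now (5, 4)
  J1: need (5, 2) fits (5, 4); releases (3, 0), pool now (8, 4)
  J8: need (5, 2) fits (8, 4); releases (2, 1), pool now (10, 5)
  J3: need (6, 2) fits (10, 5); releases (0, 4), pool now (10, 9)


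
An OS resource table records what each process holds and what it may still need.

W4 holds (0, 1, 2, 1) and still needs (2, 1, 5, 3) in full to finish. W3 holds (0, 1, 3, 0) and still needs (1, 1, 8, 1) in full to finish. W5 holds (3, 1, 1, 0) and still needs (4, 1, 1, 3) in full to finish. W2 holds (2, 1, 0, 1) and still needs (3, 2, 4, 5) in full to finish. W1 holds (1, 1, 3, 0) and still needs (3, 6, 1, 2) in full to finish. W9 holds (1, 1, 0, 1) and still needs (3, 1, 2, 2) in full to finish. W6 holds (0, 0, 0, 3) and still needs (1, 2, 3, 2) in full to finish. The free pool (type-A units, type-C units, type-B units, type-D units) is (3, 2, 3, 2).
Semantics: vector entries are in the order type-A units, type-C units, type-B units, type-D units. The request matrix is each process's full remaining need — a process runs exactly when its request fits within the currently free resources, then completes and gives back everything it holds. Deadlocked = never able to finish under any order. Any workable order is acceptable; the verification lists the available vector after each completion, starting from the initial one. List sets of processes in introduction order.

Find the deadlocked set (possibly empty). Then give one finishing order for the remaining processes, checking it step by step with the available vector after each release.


Deadlocked set: W4, W3 and W1.
Key observation: after W9, W5, W6, W2 the pool peaks at (9, 5, 4, 7), and each blocked process is short somewhere: W4 on type-B units; W3 on type-B units; W1 on type-C units.
One completion order for the rest: W9, W5, W6, W2. Step-by-step check:
  pool = (3, 2, 3, 2)
  run W9 (needs (3, 1, 2, 2), free (3, 2, 3, 2)); after release of (1, 1, 0, 1) the pool is (4, 3, 3, 3)
  run W5 (needs (4, 1, 1, 3), free (4, 3, 3, 3)); after release of (3, 1, 1, 0) the pool is (7, 4, 4, 3)
  run W6 (needs (1, 2, 3, 2), free (7, 4, 4, 3)); after release of (0, 0, 0, 3) the pool is (7, 4, 4, 6)
  run W2 (needs (3, 2, 4, 5), free (7, 4, 4, 6)); after release of (2, 1, 0, 1) the pool is (9, 5, 4, 7)
The blocked processes can never fit:
  W4 still needs (2, 1, 5, 3) but only (9, 5, 4, 7) is free — short on type-B units
  W3 still needs (1, 1, 8, 1) but only (9, 5, 4, 7) is free — short on type-B units
  W1 still needs (3, 6, 1, 2) but only (9, 5, 4, 7) is free — short on type-C units


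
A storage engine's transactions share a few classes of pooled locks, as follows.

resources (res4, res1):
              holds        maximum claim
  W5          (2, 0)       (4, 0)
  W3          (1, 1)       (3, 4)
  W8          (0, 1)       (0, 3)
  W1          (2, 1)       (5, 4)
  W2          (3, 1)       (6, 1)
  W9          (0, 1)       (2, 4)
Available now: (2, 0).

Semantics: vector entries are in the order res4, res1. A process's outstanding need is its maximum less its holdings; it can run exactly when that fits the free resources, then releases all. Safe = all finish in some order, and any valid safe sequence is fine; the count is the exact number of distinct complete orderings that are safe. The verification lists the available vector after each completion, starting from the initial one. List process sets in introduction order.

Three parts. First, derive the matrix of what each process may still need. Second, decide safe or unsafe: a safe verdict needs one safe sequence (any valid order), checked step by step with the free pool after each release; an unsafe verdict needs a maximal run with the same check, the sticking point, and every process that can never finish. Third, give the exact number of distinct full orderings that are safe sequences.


(1) Need matrix, components ordered res4, res1:
  W5: (2, 0)
  W3: (2, 3)
  W8: (0, 2)
  W1: (3, 3)
  W2: (3, 0)
  W9: (2, 3)
(2) UNSAFE — no complete ordering exists.
Key observation: W5, W2 can finish, but then (7, 1) is all there is, and the blocked group's res1 demands exceed it.
The run W5, W2 cannot be extended any further. Step-by-step check:
  pool = (2, 0)
  run W5 (needs (2, 0), free (2, 0)); after release of (2, 0) the pool is (4, 0)
  run W2 (needs (3, 0), free (4, 0)); after release of (3, 1) the pool is (7, 1)
  blocked: W3 wants (2, 3), pool (7, 1) — not enough res1
  blocked: W8 wants (0, 2), pool (7, 1) — not enough res1
  blocked: W1 wants (3, 3), pool (7, 1) — not enough res1
  blocked: W9 wants (2, 3), pool (7, 1) — not enough res1
Never able to finish: W3, W8, W1 and W9.
(3) Exactly 0 of the possible complete orderings are safe sequences.


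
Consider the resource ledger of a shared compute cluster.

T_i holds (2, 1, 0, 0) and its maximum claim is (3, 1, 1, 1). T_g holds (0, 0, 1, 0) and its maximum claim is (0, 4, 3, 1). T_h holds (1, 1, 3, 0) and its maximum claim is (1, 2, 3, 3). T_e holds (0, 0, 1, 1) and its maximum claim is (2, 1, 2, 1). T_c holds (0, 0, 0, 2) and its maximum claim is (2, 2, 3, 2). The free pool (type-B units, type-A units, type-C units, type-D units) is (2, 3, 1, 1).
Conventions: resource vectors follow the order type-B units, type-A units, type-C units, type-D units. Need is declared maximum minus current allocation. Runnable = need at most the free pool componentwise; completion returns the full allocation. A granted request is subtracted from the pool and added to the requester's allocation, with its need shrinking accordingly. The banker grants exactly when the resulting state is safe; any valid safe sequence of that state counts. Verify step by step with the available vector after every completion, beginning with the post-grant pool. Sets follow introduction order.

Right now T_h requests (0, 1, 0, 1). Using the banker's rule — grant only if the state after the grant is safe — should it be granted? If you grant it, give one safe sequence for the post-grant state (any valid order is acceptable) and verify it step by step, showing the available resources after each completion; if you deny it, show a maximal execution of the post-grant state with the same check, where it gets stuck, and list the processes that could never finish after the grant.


DENY. Granting would leave the state unsafe.
Key observation: after T_e, T_i the pool peaks at (4, 3, 2, 1), and each blocked process is short somewhere: T_g on type-A units; T_h on type-D units; T_c on type-C units.
After a pretend grant, a maximal execution: T_e, T_i — then nothing else fits. Check, step by step:
  pool = (2, 2, 1, 0)
  T_e needs (2, 1, 1, 0) <= (2, 2, 1, 0) -> finishes; pool += (0, 0, 1, 1) = (2, 2, 2, 1)
  T_i needs (1, 0, 1, 1) <= (2, 2, 2, 1) -> finishes; pool += (2, 1, 0, 0) = (4, 3, 2, 1)
  blocked: T_g wants (0, 4, 2, 1), pool (4, 3, 2, 1) — not enough type-A units
  blocked: T_h wants (0, 0, 0, 2), pool (4, 3, 2, 1) — not enough type-D units
  blocked: T_c wants (2, 2, 3, 0), pool (4, 3, 2, 1) — not enough type-C units
Post-grant, the permanently blocked set is T_g, T_h and T_c.


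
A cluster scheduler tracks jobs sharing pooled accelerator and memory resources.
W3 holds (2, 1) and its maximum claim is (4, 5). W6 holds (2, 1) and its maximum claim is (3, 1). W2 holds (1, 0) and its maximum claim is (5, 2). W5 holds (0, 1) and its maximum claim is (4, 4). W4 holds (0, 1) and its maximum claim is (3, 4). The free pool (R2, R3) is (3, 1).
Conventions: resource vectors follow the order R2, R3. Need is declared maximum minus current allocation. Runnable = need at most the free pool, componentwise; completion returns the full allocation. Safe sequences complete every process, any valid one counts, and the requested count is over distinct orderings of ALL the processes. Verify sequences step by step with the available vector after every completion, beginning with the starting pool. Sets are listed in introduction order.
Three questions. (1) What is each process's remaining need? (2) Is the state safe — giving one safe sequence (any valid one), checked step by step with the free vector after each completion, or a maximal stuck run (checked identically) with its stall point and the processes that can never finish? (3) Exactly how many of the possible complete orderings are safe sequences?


(1) Outstanding need per process (order R2, R3):
  W3: (2, 4)
  W6: (1, 0)
  W2: (4, 2)
  W5: (4, 3)
  W4: (3, 3)
(2) UNSAFE.
Key observation: R3 is the bottleneck — with W6, W2 done the pool holds (6, 2), short of every remaining need.
Going as far as possible: W6, W2; after that, nothing fits. Walking it through:
  pool = (3, 1)
  W6 needs (1, 0) <= (3, 1) -> finishes; pool += (2, 1) = (5, 2)
  W2 needs (4, 2) <= (5, 2) -> finishes; pool += (1, 0) = (6, 2)
  W3 cannot run: need (2, 4) vs free (6, 2) (insufficient R3)
  W5 cannot run: need (4, 3) vs free (6, 2) (insufficient R3)
  W4 cannot run: need (3, 3) vs free (6, 2) (insufficient R3)
Never able to finish: W3, W5 and W4.
(3) The exact count: 0 of the possible complete orderings are safe sequences.


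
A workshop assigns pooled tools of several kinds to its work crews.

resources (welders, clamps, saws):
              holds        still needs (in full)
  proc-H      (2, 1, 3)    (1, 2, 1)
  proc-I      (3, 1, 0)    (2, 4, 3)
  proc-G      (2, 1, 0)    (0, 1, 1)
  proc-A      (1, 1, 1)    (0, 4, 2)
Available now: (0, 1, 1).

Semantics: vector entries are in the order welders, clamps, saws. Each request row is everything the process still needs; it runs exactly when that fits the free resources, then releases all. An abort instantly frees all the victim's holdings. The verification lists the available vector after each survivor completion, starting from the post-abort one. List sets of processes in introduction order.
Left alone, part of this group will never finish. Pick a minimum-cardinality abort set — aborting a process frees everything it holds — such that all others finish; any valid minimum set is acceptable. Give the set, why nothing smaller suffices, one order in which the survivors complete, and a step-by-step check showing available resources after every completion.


The answer: abort proc-A.
Key observation: proc-I could never have finished before the abort; with (1, 1, 1) returned by proc-A, it fits at step 3.
Why nothing smaller works: aborting no one leaves the state deadlocked as given.
Survivors finish in the order: proc-G, proc-H, proc-I. Step-by-step check (pool after the aborts first):
  pool = (1, 2, 2)
  proc-G needs (0, 1, 1) <= (1, 2, 2) -> finishes; pool += (2, 1, 0) = (3, 3, 2)
  proc-H needs (1, 2, 1) <= (3, 3, 2) -> finishes; pool += (2, 1, 3) = (5, 4, 5)
  proc-I needs (2, 4, 3) <= (5, 4, 5) -> finishes; pool += (3, 1, 0) = (8, 5, 5)


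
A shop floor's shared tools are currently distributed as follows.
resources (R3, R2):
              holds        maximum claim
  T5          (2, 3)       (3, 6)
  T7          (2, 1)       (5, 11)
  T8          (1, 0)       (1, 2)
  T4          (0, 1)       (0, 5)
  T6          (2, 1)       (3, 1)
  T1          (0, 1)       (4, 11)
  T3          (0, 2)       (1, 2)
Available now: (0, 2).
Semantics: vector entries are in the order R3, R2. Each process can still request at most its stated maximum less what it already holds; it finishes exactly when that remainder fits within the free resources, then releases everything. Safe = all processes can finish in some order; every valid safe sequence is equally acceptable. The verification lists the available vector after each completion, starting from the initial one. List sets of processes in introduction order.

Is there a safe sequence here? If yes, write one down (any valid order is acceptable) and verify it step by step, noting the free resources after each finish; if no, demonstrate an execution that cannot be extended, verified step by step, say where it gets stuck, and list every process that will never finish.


UNSAFE — no complete ordering exists.
Key observation: even finishing T8, T3, T5, T4, T6 leaves just (5, 9) free — too little R2 for any of the remaining processes.
Going as far as possible: T8, T3, T5, T4, T6; after that, nothing fits. Walking it through:
  pool = (0, 2)
  T8 needs (0, 2) <= (0, 2) -> finishes; pool += (1, 0) = (1, 2)
  T3 needs (1, 0) <= (1, 2) -> finishes; pool += (0, 2) = (1, 4)
  T5 needs (1, 3) <= (1, 4) -> finishes; pool += (2, 3) = (3, 7)
  T4 needs (0, 4) <= (3, 7) -> finishes; pool += (0, 1) = (3, 8)
  T6 needs (1, 0) <= (3, 8) -> finishes; pool += (2, 1) = (5, 9)
  blocked: T7 wants (3, 10), pool (5, 9) — not enough R2
  blocked: T1 wants (4, 10), pool (5, 9) — not enough R2
Never able to finish: T7 and T1.
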